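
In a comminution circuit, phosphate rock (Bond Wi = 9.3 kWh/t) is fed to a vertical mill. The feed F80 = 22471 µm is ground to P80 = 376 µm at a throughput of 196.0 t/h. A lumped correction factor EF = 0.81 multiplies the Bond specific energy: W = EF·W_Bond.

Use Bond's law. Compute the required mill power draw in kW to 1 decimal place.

P = 662.9 kW

Bond: W = 10·Wi·(1/√P80 − 1/√F80)
W = 10·9.3·(1/√376 − 1/√22471) = 10·9.3·(0.044900) = 4.1757 kWh/t
Apply correction: 4.1757 × 0.81 = 3.3823 kWh/t
Power = W × throughput = 3.3823 kWh/t × 196.0 t/h = 662.9 kW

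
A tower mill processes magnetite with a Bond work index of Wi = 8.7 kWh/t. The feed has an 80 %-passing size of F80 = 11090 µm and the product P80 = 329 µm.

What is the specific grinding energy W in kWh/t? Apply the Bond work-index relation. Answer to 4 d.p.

W = 10·Wi·[P80^(−½) − F80^(−½)]
1/√329 = 0.055132;  1/√11090 = 0.009496
W = 10·8.7·(0.055132 − 0.009496) = 3.9703 kWh/t

W = 3.9703 kWh/t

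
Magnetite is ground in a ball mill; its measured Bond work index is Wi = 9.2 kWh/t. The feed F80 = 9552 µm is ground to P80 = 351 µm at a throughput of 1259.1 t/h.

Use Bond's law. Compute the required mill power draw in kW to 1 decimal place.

W = 10 Wi / √P80 − 10 Wi / √F80
W = 10·9.2·(1/√351 − 1/√9552) = 10·9.2·(0.043144) = 3.9693 kWh/t
Power = W × throughput = 3.9693 kWh/t × 1259.1 t/h = 4997.7 kW

P = 4997.7 kW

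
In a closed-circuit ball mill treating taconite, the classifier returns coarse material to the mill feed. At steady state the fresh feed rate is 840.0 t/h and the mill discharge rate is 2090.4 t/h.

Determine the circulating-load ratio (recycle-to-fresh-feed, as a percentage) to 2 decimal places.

M = F + R at steady state, so:
R = M − F = 2090.4 − 840.0 = 1250.4 t/h
CL = 100·R/F = 100·1250.4/840.0 = 148.86 %

CL = 148.86 %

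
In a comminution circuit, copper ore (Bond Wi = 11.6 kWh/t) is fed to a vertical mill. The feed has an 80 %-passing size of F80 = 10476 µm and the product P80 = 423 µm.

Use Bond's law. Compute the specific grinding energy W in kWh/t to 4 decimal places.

W = 4.5068 kWh/t

W_Bond = 10·Wi·(1/√P₈₀ − 1/√F₈₀)
1/√423 = 0.048622;  1/√10476 = 0.009770
W = 10·11.6·(0.048622 − 0.009770) = 4.5068 kWh/t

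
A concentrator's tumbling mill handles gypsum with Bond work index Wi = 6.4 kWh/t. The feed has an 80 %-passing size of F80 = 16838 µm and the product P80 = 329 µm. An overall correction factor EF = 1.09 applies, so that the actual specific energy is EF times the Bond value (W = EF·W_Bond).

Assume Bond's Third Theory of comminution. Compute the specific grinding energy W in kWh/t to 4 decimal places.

W = 10·Wi·(P80^(-½) − F80^(-½))
1/√329 = 0.055132;  1/√16838 = 0.007706
W = 10·6.4·(0.055132 − 0.007706) = 3.0352 kWh/t
W_actual = 1.09 × 3.0352 = 3.3084 kWh/t

W = 3.3084 kWh/t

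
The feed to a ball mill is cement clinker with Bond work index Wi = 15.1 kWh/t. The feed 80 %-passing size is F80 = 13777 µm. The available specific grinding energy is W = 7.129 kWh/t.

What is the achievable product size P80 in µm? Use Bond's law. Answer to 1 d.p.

P80 = 322.0 µm

W = 10 Wi / √P80 − 10 Wi / √F80
P80^-0.5 = F80^-0.5 + W/(10 Wi)
  = 7.1290/(10·15.1) + 1/√13777 = 0.047212 + 0.008520 = 0.055732
P80 = (1/0.055732)² = 17.9431² = 321.96 µm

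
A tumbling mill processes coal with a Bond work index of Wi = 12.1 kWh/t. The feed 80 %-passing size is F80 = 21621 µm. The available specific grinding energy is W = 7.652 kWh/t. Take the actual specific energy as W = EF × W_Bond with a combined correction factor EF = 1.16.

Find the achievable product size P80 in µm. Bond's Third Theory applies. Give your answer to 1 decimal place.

W = 10·Wi·[P80^(−½) − F80^(−½)]
W_Bond = W / EF = 7.652 / 1.16 = 6.5966 kWh/t
P80^(−½) = W_Bond/(10 Wi) + F80^(−½)
  = 6.5966/(10·12.1) + 1/√21621 = 0.054517 + 0.006801 = 0.061318
P80 = (1/0.061318)² = 16.3085² = 265.97 µm

P80 = 266.0 µm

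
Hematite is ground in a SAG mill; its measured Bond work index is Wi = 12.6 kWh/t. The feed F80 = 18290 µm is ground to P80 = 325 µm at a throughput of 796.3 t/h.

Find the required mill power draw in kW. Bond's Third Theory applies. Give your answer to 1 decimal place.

W_Bond = 10·Wi·(1/√P₈₀ − 1/√F₈₀)
W = 10·12.6·(1/√325 − 1/√18290) = 10·12.6·(0.048076) = 6.0575 kWh/t
Power = W × throughput = 6.0575 kWh/t × 796.3 t/h = 4823.6 kW

P = 4823.6 kW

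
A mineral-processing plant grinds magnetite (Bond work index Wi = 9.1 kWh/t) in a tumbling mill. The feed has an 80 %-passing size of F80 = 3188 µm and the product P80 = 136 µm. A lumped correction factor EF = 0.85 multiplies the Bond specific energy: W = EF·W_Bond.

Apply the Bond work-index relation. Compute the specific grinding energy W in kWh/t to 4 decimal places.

W = 5.2628 kWh/t

W = 10·Wi·[P80^(−½) − F80^(−½)]
1/√136 = 0.085749;  1/√3188 = 0.017711
W = 10·9.1·(0.085749 − 0.017711) = 6.1915 kWh/t
Corrected W = EF·W_Bond = 0.85·6.1915 = 5.2628 kWh/t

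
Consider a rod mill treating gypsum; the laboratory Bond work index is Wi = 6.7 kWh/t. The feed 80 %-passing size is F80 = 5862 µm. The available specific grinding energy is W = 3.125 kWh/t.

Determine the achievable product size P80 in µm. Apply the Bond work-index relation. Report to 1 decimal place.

W_Bond = 10·Wi·(1/√P₈₀ − 1/√F₈₀)
P80^(−½) = W/(10 Wi) + F80^(−½)
  = 3.1250/(10·6.7) + 1/√5862 = 0.046642 + 0.013061 = 0.059703
P80 = (1/0.059703)² = 16.7496² = 280.55 µm

P80 = 280.6 µm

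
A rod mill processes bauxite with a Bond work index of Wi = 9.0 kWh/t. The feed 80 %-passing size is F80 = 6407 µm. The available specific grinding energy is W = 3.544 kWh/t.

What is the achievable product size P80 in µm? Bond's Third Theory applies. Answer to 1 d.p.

P80 = 371.7 µm

W = 10·Wi·[P80^(−½) − F80^(−½)]
P80^-0.5 = F80^-0.5 + W/(10 Wi)
  = 3.5440/(10·9.0) + 1/√6407 = 0.039378 + 0.012493 = 0.051871
P80 = (1/0.051871)² = 19.2786² = 371.66 µm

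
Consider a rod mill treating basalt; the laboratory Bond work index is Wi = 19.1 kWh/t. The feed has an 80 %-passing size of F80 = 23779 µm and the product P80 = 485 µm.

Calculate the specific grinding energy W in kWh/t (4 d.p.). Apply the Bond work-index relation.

Bond:  W = 10 Wi (1/√P − 1/√F)
1/√485 = 0.045408;  1/√23779 = 0.006485
W = 10·19.1·(0.045408 − 0.006485) = 7.4342 kWh/t

W = 7.4342 kWh/t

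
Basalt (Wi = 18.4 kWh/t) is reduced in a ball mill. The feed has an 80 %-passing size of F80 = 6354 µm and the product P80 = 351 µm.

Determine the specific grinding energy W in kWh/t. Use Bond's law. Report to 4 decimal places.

W = 7.5129 kWh/t

Bond: W = 10·Wi·(1/√P80 − 1/√F80)
1/√351 = 0.053376;  1/√6354 = 0.012545
W = 10·18.4·(0.053376 − 0.012545) = 7.5129 kWh/t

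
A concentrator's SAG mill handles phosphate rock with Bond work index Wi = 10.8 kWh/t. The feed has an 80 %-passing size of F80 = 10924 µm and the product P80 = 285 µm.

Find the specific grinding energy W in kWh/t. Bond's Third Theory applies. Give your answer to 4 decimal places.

W = 5.3641 kWh/t

W = 10 Wi (P80^-0.5 − F80^-0.5)
1/√285 = 0.059235;  1/√10924 = 0.009568
W = 10·10.8·(0.059235 − 0.009568) = 5.3641 kWh/t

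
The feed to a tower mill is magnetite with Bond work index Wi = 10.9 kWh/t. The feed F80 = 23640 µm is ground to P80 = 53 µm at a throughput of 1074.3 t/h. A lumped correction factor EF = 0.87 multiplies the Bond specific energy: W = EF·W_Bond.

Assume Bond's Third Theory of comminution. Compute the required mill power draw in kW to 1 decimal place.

W = 10 Wi (P80^-0.5 − F80^-0.5)
W = 10·10.9·(1/√53 − 1/√23640) = 10·10.9·(0.130857) = 14.2634 kWh/t
Corrected W = EF·W_Bond = 0.87·14.2634 = 12.4091 kWh/t
Mill draw = 12.4091 × 1074.3 = 13331.1 kW

P = 13331.1 kW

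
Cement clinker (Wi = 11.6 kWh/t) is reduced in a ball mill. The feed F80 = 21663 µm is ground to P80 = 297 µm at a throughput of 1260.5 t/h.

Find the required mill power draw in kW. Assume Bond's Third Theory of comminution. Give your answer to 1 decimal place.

W = 10·Wi·(P80^(-½) − F80^(-½))
W = 10·11.6·(1/√297 − 1/√21663) = 10·11.6·(0.051232) = 5.9429 kWh/t
Power = W × throughput = 5.9429 kWh/t × 1260.5 t/h = 7491.0 kW

P = 7491.0 kW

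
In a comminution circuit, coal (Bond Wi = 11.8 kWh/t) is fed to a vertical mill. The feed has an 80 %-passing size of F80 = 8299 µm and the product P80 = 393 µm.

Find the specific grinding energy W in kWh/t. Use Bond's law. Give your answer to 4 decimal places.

W = 10·Wi·[P80^(−½) − F80^(−½)]
1/√393 = 0.050443;  1/√8299 = 0.010977
W = 10·11.8·(0.050443 − 0.010977) = 4.6570 kWh/t

W = 4.6570 kWh/t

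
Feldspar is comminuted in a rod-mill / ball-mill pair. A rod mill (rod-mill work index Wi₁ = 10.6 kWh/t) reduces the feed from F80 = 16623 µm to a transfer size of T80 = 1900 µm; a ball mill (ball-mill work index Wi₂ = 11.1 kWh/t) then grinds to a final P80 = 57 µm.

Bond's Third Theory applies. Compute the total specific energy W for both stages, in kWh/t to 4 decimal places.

W = 10 Wi (P80^-0.5 − F80^-0.5)
Stage 1 (16623→1900 µm, Wi₁=10.6): W₁ = 10·10.6·(0.022942 − 0.007756) = 1.6097 kWh/t
Stage 2 (1900→57 µm, Wi₂=11.1): W₂ = 10·11.1·(0.132453 − 0.022942) = 12.1558 kWh/t
W = W₁ + W₂ = 1.6097 + 12.1558 = 13.7655 kWh/t

W = 13.7655 kWh/t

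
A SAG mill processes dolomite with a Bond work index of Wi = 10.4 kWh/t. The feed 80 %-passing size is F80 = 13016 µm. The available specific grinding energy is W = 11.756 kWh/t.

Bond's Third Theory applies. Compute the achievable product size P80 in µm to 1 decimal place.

W_Bond = 10·Wi·(1/√P₈₀ − 1/√F₈₀)
⇒ 1/√P80 = W/(10·Wi) + 1/√F80
  = 11.7560/(10·10.4) + 1/√13016 = 0.113038 + 0.008765 = 0.121804
P80 = (1/0.121804)² = 8.2099² = 67.40 µm

P80 = 67.4 µm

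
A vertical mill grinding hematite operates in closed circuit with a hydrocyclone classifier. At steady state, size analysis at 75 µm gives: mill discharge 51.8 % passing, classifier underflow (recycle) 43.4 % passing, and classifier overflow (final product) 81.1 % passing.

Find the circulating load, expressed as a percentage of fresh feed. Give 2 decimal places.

Classifier node, passing 75 µm:
(1+r)d = ru + o → r = (o−d)/(d−u)
r = (81.1 − 51.8)/(51.8 − 43.4) = 29.3/8.4 = 3.4881
CL = 100·r = 348.81 %

CL = 348.81 %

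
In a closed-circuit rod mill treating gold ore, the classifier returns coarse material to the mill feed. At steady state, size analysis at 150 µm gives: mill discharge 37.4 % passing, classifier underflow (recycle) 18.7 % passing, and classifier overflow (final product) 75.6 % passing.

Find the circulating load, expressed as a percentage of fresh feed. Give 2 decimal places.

Balance %-passing 150 µm (r = R/F):
r = (o − d)/(d − u)
r = (75.6 − 37.4)/(37.4 − 18.7) = 38.2/18.7 = 2.0428
CL = 100·r = 204.28 %

CL = 204.28 %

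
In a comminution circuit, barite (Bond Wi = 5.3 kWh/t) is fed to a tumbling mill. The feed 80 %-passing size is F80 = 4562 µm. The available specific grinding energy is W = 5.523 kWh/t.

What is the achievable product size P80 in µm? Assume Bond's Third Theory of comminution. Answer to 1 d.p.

P80 = 70.6 µm

W = 10 Wi (P80^-0.5 − F80^-0.5)
⇒ 1/√P80 = W/(10 Wi) + 1/√F80
  = 5.5230/(10·5.3) + 1/√4562 = 0.104208 + 0.014805 = 0.119013
P80 = (1/0.119013)² = 8.4024² = 70.60 µm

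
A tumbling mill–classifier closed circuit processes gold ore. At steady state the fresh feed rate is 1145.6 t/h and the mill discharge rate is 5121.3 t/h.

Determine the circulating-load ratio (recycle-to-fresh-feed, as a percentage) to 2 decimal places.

Steady state: M = F + R.
R = M − F = 5121.3 − 1145.6 = 3975.7 t/h
CL = 100·R/F = 100·3975.7/1145.6 = 347.04 %

CL = 347.04 %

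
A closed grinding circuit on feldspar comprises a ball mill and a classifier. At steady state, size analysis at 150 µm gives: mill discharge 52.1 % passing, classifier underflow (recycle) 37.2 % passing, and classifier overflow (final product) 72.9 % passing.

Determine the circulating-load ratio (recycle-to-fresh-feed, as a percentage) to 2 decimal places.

Two-product formula at 150 µm:
(1+r)d = ru + o → r = (o−d)/(d−u)
r = (72.9 − 52.1)/(52.1 − 37.2) = 20.8/14.9 = 1.3960
CL = 100·r = 139.60 %

CL = 139.60 %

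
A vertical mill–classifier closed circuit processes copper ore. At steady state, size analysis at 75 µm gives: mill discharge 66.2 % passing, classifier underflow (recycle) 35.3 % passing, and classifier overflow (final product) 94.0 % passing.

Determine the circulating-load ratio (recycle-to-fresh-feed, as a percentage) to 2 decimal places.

CL = 89.97 %

Let r = R/F. Size balance at 75 µm:
(1+r)·d = r·u + o ⇒ r = (o−d)/(d−u)
r = (94.0 − 66.2)/(66.2 − 35.3) = 27.8/30.9 = 0.8997
CL = 100·r = 89.97 %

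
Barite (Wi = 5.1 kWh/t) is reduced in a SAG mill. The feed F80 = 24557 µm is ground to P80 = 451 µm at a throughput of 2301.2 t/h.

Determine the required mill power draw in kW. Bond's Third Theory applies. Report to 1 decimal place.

P = 4777.4 kW

W = 10 Wi (P80^-0.5 − F80^-0.5)
W = 10·5.1·(1/√451 − 1/√24557) = 10·5.1·(0.040707) = 2.0760 kWh/t
P_mill = W·ṁ = 2.0760·2301.2 = 4777.4 kW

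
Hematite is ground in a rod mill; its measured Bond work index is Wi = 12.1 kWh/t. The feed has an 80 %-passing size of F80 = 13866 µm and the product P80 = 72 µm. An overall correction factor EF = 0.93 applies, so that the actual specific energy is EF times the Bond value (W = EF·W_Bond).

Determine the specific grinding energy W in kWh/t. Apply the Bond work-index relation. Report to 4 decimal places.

W = 12.3062 kWh/t

W_Bond = 10·Wi·(1/√P₈₀ − 1/√F₈₀)
1/√72 = 0.117851;  1/√13866 = 0.008492
W = 10·12.1·(0.117851 − 0.008492) = 13.2324 kWh/t
With EF = 0.93: W = 13.2324·0.93 = 12.3062 kWh/t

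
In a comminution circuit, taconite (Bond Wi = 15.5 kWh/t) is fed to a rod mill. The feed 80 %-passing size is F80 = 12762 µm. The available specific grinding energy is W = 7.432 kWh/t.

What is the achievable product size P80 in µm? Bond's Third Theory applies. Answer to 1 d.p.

P80 = 310.0 µm

W = 10 Wi / √P80 − 10 Wi / √F80
1/√P80 = 1/√F80 + W/(10·Wi)
  = 7.4320/(10·15.5) + 1/√12762 = 0.047948 + 0.008852 = 0.056800
P80 = (1/0.056800)² = 17.6055² = 309.95 µm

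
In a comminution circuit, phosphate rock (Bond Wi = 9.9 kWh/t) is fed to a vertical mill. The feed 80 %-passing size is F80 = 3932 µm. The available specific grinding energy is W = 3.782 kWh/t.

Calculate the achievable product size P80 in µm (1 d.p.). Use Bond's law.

W = 10·Wi·(P80^(-½) − F80^(-½))
⇒ 1/√P80 = W/(10·Wi) + 1/√F80
  = 3.7820/(10·9.9) + 1/√3932 = 0.038202 + 0.015948 = 0.054150
P80 = (1/0.054150)² = 18.4674² = 341.04 µm

P80 = 341.0 µm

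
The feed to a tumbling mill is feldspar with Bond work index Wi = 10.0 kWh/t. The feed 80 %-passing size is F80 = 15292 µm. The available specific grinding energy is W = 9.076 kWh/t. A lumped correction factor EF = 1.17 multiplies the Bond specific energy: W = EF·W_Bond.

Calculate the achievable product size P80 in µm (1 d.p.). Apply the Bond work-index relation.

Bond:  W = 10 Wi (1/√P − 1/√F)
W_Bond = W / EF = 9.076 / 1.17 = 7.7573 kWh/t
⇒ 1/√P80 = W_Bond/(10·Wi) + 1/√F80
  = 7.7573/(10·10.0) + 1/√15292 = 0.077573 + 0.008087 = 0.085659
P80 = (1/0.085659)² = 11.6742² = 136.29 µm

P80 = 136.3 µm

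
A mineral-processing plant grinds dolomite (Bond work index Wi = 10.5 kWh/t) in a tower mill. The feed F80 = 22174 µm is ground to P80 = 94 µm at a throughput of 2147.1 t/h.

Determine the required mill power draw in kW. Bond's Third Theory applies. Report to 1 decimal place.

P = 21738.9 kW

W = 10 Wi (P80^-0.5 − F80^-0.5)
W = 10·10.5·(1/√94 − 1/√22174) = 10·10.5·(0.096427) = 10.1248 kWh/t
P_mill = W·ṁ = 10.1248·2147.1 = 21738.9 kW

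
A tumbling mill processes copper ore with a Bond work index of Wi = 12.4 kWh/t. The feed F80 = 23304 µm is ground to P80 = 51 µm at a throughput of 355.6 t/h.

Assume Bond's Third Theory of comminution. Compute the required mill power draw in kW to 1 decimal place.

W_Bond = 10·Wi·(1/√P₈₀ − 1/√F₈₀)
W = 10·12.4·(1/√51 − 1/√23304) = 10·12.4·(0.133477) = 16.5512 kWh/t
Mill draw = 16.5512 × 355.6 = 5885.6 kW

P = 5885.6 kW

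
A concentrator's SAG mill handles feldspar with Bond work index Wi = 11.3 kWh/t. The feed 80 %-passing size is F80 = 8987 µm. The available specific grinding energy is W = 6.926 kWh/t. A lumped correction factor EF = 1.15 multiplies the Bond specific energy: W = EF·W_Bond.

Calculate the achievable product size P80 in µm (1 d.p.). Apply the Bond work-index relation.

W = 10·Wi·(P80^(-½) − F80^(-½))
W_Bond = W / EF = 6.926 / 1.15 = 6.0226 kWh/t
⇒ 1/√P80 = W_Bond/(10·Wi) + 1/√F80
  = 6.0226/(10·11.3) + 1/√8987 = 0.053297 + 0.010549 = 0.063846
P80 = (1/0.063846)² = 15.6627² = 245.32 µm

P80 = 245.3 µm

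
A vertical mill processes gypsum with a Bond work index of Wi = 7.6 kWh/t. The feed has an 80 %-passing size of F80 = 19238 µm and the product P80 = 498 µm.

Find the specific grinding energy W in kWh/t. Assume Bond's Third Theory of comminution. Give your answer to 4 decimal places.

W = 2.8577 kWh/t

W = 10·Wi·(P80^(-½) − F80^(-½))
1/√498 = 0.044811;  1/√19238 = 0.007210
W = 10·7.6·(0.044811 − 0.007210) = 2.8577 kWh/t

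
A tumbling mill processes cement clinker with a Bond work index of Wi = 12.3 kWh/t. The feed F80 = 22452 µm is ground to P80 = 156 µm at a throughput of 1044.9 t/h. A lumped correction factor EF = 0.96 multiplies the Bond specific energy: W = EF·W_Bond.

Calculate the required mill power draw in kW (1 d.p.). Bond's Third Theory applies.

W = 10 Wi / √P80 − 10 Wi / √F80
W = 10·12.3·(1/√156 − 1/√22452) = 10·12.3·(0.073390) = 9.0270 kWh/t
Apply correction: 9.0270 × 0.96 = 8.6659 kWh/t
Mill draw = 8.6659 × 1044.9 = 9055.0 kW

P = 9055.0 kW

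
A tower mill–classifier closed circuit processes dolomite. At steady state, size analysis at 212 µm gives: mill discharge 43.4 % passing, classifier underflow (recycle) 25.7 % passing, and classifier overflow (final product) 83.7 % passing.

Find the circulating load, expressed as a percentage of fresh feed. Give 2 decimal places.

CL = 227.68 %

Balance %-passing 212 µm (r = R/F):
(1+r)·d = r·u + o ⇒ r = (o−d)/(d−u)
r = (83.7 − 43.4)/(43.4 − 25.7) = 40.3/17.7 = 2.2768
CL = 100·r = 227.68 %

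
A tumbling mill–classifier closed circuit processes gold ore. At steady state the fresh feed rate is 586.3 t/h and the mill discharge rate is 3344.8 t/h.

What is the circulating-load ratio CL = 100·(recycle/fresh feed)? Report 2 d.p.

Steady state: M = F + R.
R = M − F = 3344.8 − 586.3 = 2758.5 t/h
CL = 100·R/F = 100·2758.5/586.3 = 470.49 %

CL = 470.49 %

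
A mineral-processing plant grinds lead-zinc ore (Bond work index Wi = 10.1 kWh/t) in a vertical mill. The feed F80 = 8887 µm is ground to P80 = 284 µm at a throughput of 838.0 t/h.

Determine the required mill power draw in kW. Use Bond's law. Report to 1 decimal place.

W_Bond = 10·Wi·(1/√P₈₀ − 1/√F₈₀)
W = 10·10.1·(1/√284 − 1/√8887) = 10·10.1·(0.048731) = 4.9219 kWh/t
Mill draw = 4.9219 × 838.0 = 4124.5 kW

P = 4124.5 kW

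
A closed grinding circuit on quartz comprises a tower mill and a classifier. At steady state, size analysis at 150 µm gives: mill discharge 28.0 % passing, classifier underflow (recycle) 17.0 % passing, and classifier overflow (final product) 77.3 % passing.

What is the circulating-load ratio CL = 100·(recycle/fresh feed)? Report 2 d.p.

CL = 448.18 %

Mass balance on the −150 µm fraction:
r = (o − d)/(d − u)
r = (77.3 − 28.0)/(28.0 − 17.0) = 49.3/11.0 = 4.4818
CL = 100·r = 448.18 %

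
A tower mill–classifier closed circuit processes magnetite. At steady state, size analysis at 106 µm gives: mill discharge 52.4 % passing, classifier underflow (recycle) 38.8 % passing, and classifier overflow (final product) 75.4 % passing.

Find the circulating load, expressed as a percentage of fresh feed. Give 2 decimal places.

CL = 169.12 %

Balance %-passing 106 µm (r = R/F):
(1+r)·d = r·u + o ⇒ r = (o−d)/(d−u)
r = (75.4 − 52.4)/(52.4 − 38.8) = 23.0/13.6 = 1.6912
CL = 100·r = 169.12 %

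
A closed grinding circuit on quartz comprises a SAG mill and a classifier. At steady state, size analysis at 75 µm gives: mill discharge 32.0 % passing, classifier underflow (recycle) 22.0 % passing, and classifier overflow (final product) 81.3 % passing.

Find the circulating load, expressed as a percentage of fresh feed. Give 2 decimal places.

CL = 493.00 %

Balance %-passing 75 µm (r = R/F):
d + r·d = r·u + o → r(d−u) = o−d
r = (81.3 − 32.0)/(32.0 − 22.0) = 49.3/10.0 = 4.9300
CL = 100·r = 493.00 %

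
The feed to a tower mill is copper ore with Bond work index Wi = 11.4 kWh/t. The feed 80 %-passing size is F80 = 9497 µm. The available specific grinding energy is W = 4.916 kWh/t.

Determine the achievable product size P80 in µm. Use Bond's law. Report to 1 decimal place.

P80 = 350.9 µm

W_Bond = 10·Wi·(1/√P₈₀ − 1/√F₈₀)
P80^-0.5 = F80^-0.5 + W/(10 Wi)
  = 4.9160/(10·11.4) + 1/√9497 = 0.043123 + 0.010261 = 0.053384
P80 = (1/0.053384)² = 18.7321² = 350.89 µm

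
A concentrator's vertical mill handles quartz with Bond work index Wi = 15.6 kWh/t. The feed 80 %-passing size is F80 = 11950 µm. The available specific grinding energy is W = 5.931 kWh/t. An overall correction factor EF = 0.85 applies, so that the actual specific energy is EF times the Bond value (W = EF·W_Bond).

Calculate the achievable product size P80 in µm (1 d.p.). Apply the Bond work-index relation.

W = 10 Wi (1/√P80 − 1/√F80)  [Bond]
W_Bond = W / EF = 5.931 / 0.85 = 6.9776 kWh/t
P80^(−½) = W_Bond/(10 Wi) + F80^(−½)
  = 6.9776/(10·15.6) + 1/√11950 = 0.044729 + 0.009148 = 0.053876
P80 = (1/0.053876)² = 18.5610² = 344.51 µm

P80 = 344.5 µm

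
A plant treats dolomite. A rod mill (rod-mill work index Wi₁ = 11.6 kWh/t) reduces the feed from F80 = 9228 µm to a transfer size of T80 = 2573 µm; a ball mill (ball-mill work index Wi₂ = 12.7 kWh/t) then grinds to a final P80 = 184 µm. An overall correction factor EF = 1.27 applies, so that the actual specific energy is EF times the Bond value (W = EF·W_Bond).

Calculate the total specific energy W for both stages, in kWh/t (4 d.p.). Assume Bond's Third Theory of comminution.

W = 10·Wi·[P80^(−½) − F80^(−½)]
Stage 1 (9228→2573 µm, Wi₁=11.6): W₁ = 10·11.6·(0.019714 − 0.010410) = 1.0793 kWh/t
Stage 2 (2573→184 µm, Wi₂=12.7): W₂ = 10·12.7·(0.073721 − 0.019714) = 6.8589 kWh/t
W = W₁ + W₂ = 1.0793 + 6.8589 = 7.9382 kWh/t
W_actual = 1.27 × 7.9382 = 10.0815 kWh/t

W = 10.0815 kWh/t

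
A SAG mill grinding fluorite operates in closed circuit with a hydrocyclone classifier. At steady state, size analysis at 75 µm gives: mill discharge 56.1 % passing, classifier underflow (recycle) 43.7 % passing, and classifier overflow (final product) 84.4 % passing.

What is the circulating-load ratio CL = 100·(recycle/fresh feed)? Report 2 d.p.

Balance %-passing 75 µm (r = R/F):
d + r·d = r·u + o → r(d−u) = o−d
r = (84.4 − 56.1)/(56.1 − 43.7) = 28.3/12.4 = 2.2823
CL = 100·r = 228.23 %

CL = 228.23 %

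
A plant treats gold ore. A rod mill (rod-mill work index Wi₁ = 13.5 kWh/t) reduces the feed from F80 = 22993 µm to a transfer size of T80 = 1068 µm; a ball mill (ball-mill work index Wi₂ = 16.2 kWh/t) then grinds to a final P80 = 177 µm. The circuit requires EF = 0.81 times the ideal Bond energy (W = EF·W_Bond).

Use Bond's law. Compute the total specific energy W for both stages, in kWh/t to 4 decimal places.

W = 8.4727 kWh/t

W = 10 Wi (P80^-0.5 − F80^-0.5)
Stage 1 (22993→1068 µm, Wi₁=13.5): W₁ = 10·13.5·(0.030600 − 0.006595) = 3.2406 kWh/t
Stage 2 (1068→177 µm, Wi₂=16.2): W₂ = 10·16.2·(0.075165 − 0.030600) = 7.2195 kWh/t
W = W₁ + W₂ = 3.2406 + 7.2195 = 10.4602 kWh/t
W_actual = 0.81 × 10.4602 = 8.4727 kWh/t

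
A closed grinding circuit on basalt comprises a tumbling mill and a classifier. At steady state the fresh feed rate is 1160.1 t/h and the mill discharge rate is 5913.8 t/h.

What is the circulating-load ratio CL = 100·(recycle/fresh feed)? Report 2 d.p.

CL = 409.77 %

Steady state: M = F + R.
R = M − F = 5913.8 − 1160.1 = 4753.7 t/h
CL = 100·R/F = 100·4753.7/1160.1 = 409.77 %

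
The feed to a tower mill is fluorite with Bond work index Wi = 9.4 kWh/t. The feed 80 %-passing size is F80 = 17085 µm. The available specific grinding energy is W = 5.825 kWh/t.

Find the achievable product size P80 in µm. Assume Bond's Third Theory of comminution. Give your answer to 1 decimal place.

P80 = 206.3 µm

W = 10 Wi (P80^-0.5 − F80^-0.5)
1/√P80 = 1/√F80 + W/(10·Wi)
  = 5.8250/(10·9.4) + 1/√17085 = 0.061968 + 0.007651 = 0.069619
P80 = (1/0.069619)² = 14.3640² = 206.32 µm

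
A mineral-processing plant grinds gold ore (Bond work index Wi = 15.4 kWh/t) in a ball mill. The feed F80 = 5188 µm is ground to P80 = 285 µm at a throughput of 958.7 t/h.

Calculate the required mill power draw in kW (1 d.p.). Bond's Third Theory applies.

P = 6695.7 kW

W = 10·Wi·[P80^(−½) − F80^(−½)]
W = 10·15.4·(1/√285 − 1/√5188) = 10·15.4·(0.045351) = 6.9841 kWh/t
Power = W × throughput = 6.9841 kWh/t × 958.7 t/h = 6695.7 kW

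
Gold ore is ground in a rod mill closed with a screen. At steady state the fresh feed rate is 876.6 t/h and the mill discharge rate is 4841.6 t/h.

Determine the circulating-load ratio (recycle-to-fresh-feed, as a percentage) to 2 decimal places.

Mill node: discharge = fresh + recycle.
R = M − F = 4841.6 − 876.6 = 3965.0 t/h
CL = 100·R/F = 100·3965.0/876.6 = 452.32 %

CL = 452.32 %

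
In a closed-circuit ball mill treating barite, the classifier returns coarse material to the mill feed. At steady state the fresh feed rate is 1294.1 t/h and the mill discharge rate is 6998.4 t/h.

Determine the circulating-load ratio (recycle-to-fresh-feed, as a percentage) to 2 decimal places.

M = F + R at steady state, so:
R = M − F = 6998.4 − 1294.1 = 5704.3 t/h
CL = 100·R/F = 100·5704.3/1294.1 = 440.79 %

CL = 440.79 %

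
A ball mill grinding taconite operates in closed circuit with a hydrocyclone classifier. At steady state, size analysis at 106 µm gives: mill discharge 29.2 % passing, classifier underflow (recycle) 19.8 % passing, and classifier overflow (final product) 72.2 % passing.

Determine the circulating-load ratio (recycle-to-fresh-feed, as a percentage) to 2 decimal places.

CL = 457.45 %

Mass balance on the −106 µm fraction:
Fd + Rd = Ru + Fo ⇒ R/F = (o−d)/(d−u)
r = (72.2 − 29.2)/(29.2 − 19.8) = 43.0/9.4 = 4.5745
CL = 100·r = 457.45 %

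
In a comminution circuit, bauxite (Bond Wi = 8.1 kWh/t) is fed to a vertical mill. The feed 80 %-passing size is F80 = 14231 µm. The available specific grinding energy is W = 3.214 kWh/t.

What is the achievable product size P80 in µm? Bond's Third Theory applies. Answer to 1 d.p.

W = 10·Wi·(P80^(-½) − F80^(-½))
1/√P80 = 1/√F80 + W/(10·Wi)
  = 3.2140/(10·8.1) + 1/√14231 = 0.039679 + 0.008383 = 0.048062
P80 = (1/0.048062)² = 20.8066² = 432.91 µm

P80 = 432.9 µm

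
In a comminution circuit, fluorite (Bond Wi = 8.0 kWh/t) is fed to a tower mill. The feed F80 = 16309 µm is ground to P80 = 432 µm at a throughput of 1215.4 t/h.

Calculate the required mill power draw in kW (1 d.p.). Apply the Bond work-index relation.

P = 3916.7 kW

W = 10·Wi·[P80^(−½) − F80^(−½)]
W = 10·8.0·(1/√432 − 1/√16309) = 10·8.0·(0.040282) = 3.2226 kWh/t
P = W·T = 3.2226·1215.4 = 3916.7 kW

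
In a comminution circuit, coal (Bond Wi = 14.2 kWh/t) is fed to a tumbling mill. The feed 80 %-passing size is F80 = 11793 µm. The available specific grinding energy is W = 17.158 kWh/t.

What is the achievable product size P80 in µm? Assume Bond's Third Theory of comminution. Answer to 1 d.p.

P80 = 59.1 µm

Bond:  W = 10 Wi (1/√P − 1/√F)
1/√P80 = 1/√F80 + W/(10·Wi)
  = 17.1580/(10·14.2) + 1/√11793 = 0.120831 + 0.009208 = 0.130039
P80 = (1/0.130039)² = 7.6900² = 59.14 µm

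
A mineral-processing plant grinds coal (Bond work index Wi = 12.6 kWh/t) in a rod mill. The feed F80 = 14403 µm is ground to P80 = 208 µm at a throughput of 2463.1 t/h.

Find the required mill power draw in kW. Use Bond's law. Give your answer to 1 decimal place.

W = 10·Wi·(P80^(-½) − F80^(-½))
W = 10·12.6·(1/√208 − 1/√14403) = 10·12.6·(0.061005) = 7.6866 kWh/t
P = W·T = 7.6866·2463.1 = 18933.0 kW

P = 18933.0 kW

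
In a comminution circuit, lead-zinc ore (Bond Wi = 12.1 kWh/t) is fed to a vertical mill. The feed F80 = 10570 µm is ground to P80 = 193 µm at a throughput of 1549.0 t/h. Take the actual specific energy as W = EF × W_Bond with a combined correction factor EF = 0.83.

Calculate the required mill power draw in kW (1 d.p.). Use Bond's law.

P = 9684.8 kW

Bond:  W = 10 Wi (1/√P − 1/√F)
W = 10·12.1·(1/√193 − 1/√10570) = 10·12.1·(0.062255) = 7.5328 kWh/t
W_actual = 0.83 × 7.5328 = 6.2523 kWh/t
P = W·T = 6.2523·1549.0 = 9684.8 kW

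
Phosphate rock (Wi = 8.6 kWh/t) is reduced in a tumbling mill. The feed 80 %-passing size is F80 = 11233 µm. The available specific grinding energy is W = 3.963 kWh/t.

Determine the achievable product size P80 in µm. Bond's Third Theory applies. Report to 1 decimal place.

P80 = 324.5 µm

Bond:  W = 10 Wi (1/√P − 1/√F)
⇒ 1/√P80 = W/(10·Wi) + 1/√F80
  = 3.9630/(10·8.6) + 1/√11233 = 0.046081 + 0.009435 = 0.055517
P80 = (1/0.055517)² = 18.0126² = 324.45 µm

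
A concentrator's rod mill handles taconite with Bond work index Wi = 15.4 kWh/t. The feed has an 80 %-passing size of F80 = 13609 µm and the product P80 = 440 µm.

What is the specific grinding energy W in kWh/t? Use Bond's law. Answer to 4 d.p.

Bond: W = 10·Wi·(1/√P80 − 1/√F80)
1/√440 = 0.047673;  1/√13609 = 0.008572
W = 10·15.4·(0.047673 − 0.008572) = 6.0216 kWh/t

W = 6.0216 kWh/t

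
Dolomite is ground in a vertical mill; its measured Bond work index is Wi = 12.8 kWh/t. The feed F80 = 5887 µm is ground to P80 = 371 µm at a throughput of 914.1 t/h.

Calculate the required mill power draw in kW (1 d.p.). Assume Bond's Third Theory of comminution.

P = 4549.6 kW

W = 10·Wi·[P80^(−½) − F80^(−½)]
W = 10·12.8·(1/√371 − 1/√5887) = 10·12.8·(0.038884) = 4.9772 kWh/t
P = W·T = 4.9772·914.1 = 4549.6 kW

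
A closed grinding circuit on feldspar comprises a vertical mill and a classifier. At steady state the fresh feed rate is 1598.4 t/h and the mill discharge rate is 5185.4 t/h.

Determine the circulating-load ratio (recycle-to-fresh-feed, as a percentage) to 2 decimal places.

Discharge = new feed + return, hence
R = M − F = 5185.4 − 1598.4 = 3587.0 t/h
CL = 100·R/F = 100·3587.0/1598.4 = 224.41 %

CL = 224.41 %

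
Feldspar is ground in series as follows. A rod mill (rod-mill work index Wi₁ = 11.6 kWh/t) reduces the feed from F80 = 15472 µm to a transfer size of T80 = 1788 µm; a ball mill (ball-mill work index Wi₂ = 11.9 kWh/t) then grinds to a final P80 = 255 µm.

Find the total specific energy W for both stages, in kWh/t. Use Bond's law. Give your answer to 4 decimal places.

W = 6.4485 kWh/t

W = 10·Wi·[P80^(−½) − F80^(−½)]
Stage 1 (15472→1788 µm, Wi₁=11.6): W₁ = 10·11.6·(0.023649 − 0.008039) = 1.8107 kWh/t
Stage 2 (1788→255 µm, Wi₂=11.9): W₂ = 10·11.9·(0.062622 − 0.023649) = 4.6378 kWh/t
W = W₁ + W₂ = 1.8107 + 4.6378 = 6.4485 kWh/t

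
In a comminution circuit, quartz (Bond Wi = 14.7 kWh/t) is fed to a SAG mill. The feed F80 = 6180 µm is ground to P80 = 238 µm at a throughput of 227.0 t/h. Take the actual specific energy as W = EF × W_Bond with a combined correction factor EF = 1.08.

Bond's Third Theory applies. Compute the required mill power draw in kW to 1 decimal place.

W_Bond = 10·Wi·(1/√P₈₀ − 1/√F₈₀)
W = 10·14.7·(1/√238 − 1/√6180) = 10·14.7·(0.052100) = 7.6587 kWh/t
With EF = 1.08: W = 7.6587·1.08 = 8.2714 kWh/t
Mill draw = 8.2714 × 227.0 = 1877.6 kW

P = 1877.6 kW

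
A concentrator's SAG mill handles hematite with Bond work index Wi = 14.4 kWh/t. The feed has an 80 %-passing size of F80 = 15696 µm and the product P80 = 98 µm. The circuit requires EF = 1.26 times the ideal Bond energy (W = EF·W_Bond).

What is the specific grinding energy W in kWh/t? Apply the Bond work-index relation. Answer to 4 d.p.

W = 16.8800 kWh/t

W = 10 Wi (1/√P80 − 1/√F80)  [Bond]
1/√98 = 0.101015;  1/√15696 = 0.007982
W = 10·14.4·(0.101015 − 0.007982) = 13.3968 kWh/t
Corrected W = EF·W_Bond = 1.26·13.3968 = 16.8800 kWh/t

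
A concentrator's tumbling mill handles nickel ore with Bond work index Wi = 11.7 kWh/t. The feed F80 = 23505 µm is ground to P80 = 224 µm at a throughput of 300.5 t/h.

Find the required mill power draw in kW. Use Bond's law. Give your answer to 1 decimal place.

P = 2119.8 kW

W = 10·Wi·(P80^(-½) − F80^(-½))
W = 10·11.7·(1/√224 − 1/√23505) = 10·11.7·(0.060293) = 7.0542 kWh/t
Mill draw = 7.0542 × 300.5 = 2119.8 kW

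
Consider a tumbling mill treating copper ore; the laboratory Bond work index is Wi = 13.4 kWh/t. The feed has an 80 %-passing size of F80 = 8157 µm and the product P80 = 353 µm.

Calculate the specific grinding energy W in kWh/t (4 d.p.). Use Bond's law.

W = 5.6484 kWh/t

Bond:  W = 10 Wi (1/√P − 1/√F)
1/√353 = 0.053225;  1/√8157 = 0.011072
W = 10·13.4·(0.053225 − 0.011072) = 5.6484 kWh/t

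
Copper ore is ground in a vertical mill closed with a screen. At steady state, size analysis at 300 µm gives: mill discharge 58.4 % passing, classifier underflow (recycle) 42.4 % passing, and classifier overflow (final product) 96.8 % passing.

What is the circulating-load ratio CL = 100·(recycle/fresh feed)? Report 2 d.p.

CL = 240.00 %

Let r = R/F. Size balance at 300 µm:
Fd + Rd = Ru + Fo ⇒ R/F = (o−d)/(d−u)
r = (96.8 − 58.4)/(58.4 − 42.4) = 38.4/16.0 = 2.4000
CL = 100·r = 240.00 %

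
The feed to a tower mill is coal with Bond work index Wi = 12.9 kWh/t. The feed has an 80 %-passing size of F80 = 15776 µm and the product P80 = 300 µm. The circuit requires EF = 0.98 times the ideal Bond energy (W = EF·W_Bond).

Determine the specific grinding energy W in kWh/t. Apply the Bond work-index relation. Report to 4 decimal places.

Bond:  W = 10 Wi (1/√P − 1/√F)
1/√300 = 0.057735;  1/√15776 = 0.007962
W = 10·12.9·(0.057735 − 0.007962) = 6.4208 kWh/t
With EF = 0.98: W = 6.4208·0.98 = 6.2924 kWh/t

W = 6.2924 kWh/t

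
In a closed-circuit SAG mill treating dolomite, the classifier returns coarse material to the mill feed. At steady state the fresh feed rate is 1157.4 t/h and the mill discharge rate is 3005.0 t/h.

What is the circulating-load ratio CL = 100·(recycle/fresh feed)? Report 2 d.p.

CL = 159.63 %

Steady state: M = F + R.
R = M − F = 3005.0 − 1157.4 = 1847.6 t/h
CL = 100·R/F = 100·1847.6/1157.4 = 159.63 %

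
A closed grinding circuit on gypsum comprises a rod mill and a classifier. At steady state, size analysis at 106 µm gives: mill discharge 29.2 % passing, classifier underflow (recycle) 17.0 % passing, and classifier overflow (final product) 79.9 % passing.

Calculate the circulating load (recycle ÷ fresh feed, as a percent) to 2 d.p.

Classifier node, passing 106 µm:
Fd + Rd = Ru + Fo ⇒ R/F = (o−d)/(d−u)
r = (79.9 − 29.2)/(29.2 − 17.0) = 50.7/12.2 = 4.1557
CL = 100·r = 415.57 %

CL = 415.57 %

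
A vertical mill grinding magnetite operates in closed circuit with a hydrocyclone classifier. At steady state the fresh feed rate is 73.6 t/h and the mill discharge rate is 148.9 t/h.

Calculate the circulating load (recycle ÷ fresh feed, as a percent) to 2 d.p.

M = F + R at steady state, so:
R = M − F = 148.9 − 73.6 = 75.3 t/h
CL = 100·R/F = 100·75.3/73.6 = 102.31 %

CL = 102.31 %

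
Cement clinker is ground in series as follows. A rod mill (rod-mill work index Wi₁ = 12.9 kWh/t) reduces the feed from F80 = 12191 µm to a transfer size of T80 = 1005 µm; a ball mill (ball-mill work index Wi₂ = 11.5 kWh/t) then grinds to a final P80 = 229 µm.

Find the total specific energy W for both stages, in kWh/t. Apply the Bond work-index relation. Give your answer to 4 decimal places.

W = 10 Wi (P80^-0.5 − F80^-0.5)
Stage 1 (12191→1005 µm, Wi₁=12.9): W₁ = 10·12.9·(0.031544 − 0.009057) = 2.9008 kWh/t
Stage 2 (1005→229 µm, Wi₂=11.5): W₂ = 10·11.5·(0.066082 − 0.031544) = 3.9719 kWh/t
W = W₁ + W₂ = 2.9008 + 3.9719 = 6.8727 kWh/t

W = 6.8727 kWh/t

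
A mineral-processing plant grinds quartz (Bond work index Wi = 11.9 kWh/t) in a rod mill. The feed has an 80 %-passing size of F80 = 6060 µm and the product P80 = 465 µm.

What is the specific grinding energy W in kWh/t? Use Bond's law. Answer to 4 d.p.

W = 3.9898 kWh/t

W = 10 Wi (1/√P80 − 1/√F80)  [Bond]
1/√465 = 0.046374;  1/√6060 = 0.012846
W = 10·11.9·(0.046374 − 0.012846) = 3.9898 kWh/t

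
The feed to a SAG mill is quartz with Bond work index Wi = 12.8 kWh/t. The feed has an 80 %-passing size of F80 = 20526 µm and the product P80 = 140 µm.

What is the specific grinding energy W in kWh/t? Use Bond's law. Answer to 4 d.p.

W = 10 Wi (1/√P80 − 1/√F80)  [Bond]
1/√140 = 0.084515;  1/√20526 = 0.006980
W = 10·12.8·(0.084515 − 0.006980) = 9.9246 kWh/t

W = 9.9246 kWh/t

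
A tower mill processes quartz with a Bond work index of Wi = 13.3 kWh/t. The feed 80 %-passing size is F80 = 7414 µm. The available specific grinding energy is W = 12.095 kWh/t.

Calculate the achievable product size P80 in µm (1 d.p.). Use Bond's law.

P80 = 95.1 µm

Bond:  W = 10 Wi (1/√P − 1/√F)
P80^(−½) = W/(10 Wi) + F80^(−½)
  = 12.0950/(10·13.3) + 1/√7414 = 0.090940 + 0.011614 = 0.102554
P80 = (1/0.102554)² = 9.7510² = 95.08 µm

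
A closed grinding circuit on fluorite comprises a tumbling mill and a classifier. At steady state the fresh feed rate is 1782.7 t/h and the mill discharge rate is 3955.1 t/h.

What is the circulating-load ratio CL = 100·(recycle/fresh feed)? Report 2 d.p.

CL = 121.86 %

Mill node: discharge = fresh + recycle.
R = M − F = 3955.1 − 1782.7 = 2172.4 t/h
CL = 100·R/F = 100·2172.4/1782.7 = 121.86 %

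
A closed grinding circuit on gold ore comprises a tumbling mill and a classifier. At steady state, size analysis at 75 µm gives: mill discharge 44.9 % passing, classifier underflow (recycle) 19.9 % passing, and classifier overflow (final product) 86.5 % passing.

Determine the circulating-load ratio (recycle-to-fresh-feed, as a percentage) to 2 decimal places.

Let r = R/F. Size balance at 75 µm:
(1+r)·d = r·u + o ⇒ r = (o−d)/(d−u)
r = (86.5 − 44.9)/(44.9 − 19.9) = 41.6/25.0 = 1.6640
CL = 100·r = 166.40 %

CL = 166.40 %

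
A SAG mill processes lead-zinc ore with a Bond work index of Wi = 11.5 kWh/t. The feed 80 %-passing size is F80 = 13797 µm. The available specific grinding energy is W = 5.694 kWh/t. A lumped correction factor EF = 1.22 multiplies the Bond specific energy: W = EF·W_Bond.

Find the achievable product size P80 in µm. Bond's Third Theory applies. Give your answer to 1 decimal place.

W = 10 Wi (1/√P80 − 1/√F80)  [Bond]
W_Bond = W / EF = 5.694 / 1.22 = 4.6672 kWh/t
P80^-0.5 = F80^-0.5 + W_Bond/(10 Wi)
  = 4.6672/(10·11.5) + 1/√13797 = 0.040584 + 0.008513 = 0.049098
P80 = (1/0.049098)² = 20.3674² = 414.83 µm

P80 = 414.8 µm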